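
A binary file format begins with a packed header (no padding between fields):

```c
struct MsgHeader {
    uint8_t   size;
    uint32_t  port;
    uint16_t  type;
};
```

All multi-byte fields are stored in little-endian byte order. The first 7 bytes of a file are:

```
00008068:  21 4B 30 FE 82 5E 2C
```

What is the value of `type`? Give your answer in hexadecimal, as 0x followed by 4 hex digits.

0x2C5E

`type` follows `size` (1 B), `port` (4 B), so it starts at offset 1 + 4 = 5 and occupies 2 bytes.
Bytes at offsets 5..6: 5E 2C.
Little-endian: lowest address holds the least-significant byte.
Reassemble most-significant byte first: 2C 5E → 0x2C5E.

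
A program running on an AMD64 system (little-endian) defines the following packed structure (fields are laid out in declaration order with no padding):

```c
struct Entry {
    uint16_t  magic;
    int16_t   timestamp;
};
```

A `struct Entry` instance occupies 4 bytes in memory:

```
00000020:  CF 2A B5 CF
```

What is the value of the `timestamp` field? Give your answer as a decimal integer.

`timestamp` follows `magic` (2 bytes), so it starts at byte offset 2 and occupies 2 bytes.
Bytes at offsets 2..3: B5 CF.
Little-endian stores the least-significant byte at the lowest address.
Reassemble most-significant byte first: CF B5 → 0xCFB5.
Top bit is set, so as a signed 16-bit value this is 0xCFB5 − 2^16 = -12363.

-12363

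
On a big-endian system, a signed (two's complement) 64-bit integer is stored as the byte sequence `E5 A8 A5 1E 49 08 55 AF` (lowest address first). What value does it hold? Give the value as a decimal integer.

Big-endian: lowest address holds the most-significant byte.
The bytes are already most-significant first: 0xE5A8A51E490855AF.
Top bit is set, so as a signed 64-bit value this is 0xE5A8A51E490855AF − 2^64 = -1898085693443779153.

-1898085693443779153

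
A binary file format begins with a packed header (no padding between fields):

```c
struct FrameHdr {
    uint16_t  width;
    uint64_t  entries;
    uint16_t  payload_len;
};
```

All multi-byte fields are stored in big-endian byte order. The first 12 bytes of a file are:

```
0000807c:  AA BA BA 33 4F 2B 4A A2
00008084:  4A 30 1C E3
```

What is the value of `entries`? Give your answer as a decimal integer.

`entries` follows `width` (2 bytes), so it starts at byte offset 2 and occupies 8 bytes.
Bytes at offsets 2..9: BA 33 4F 2B 4A A2 4A 30.
In big-endian order the high byte comes first in memory.
The bytes are already most-significant first: 0xBA334F2B4AA24A30.
0xBA334F2B4AA24A30 = 13417154762221177392.

13417154762221177392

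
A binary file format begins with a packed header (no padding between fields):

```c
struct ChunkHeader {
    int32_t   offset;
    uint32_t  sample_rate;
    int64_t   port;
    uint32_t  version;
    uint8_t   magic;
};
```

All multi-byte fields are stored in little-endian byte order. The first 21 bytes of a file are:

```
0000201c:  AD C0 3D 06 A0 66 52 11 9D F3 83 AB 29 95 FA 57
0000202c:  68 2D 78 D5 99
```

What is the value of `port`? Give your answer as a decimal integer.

6339543431681143709

`port` follows `offset` (4 B), `sample_rate` (4 B), so it starts at offset 4 + 4 = 8 and occupies 8 bytes.
Bytes at offsets 8..15: 9D F3 83 AB 29 95 FA 57.
Little-endian: lowest address holds the least-significant byte.
Reassemble most-significant byte first: 57 FA 95 29 AB 83 F3 9D → 0x57FA9529AB83F39D.
0x57FA9529AB83F39D = 6339543431681143709.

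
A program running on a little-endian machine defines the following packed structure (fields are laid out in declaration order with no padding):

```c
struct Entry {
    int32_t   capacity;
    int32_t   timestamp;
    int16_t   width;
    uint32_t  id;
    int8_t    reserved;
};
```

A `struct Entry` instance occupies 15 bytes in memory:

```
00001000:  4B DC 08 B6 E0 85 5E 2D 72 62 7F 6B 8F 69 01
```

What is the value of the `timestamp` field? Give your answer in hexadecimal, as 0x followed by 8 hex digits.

0x2D5E85E0

`timestamp` follows `capacity` (4 bytes), so it starts at byte offset 4 and occupies 4 bytes.
Bytes at offsets 4..7: E0 85 5E 2D.
In little-endian order the low byte comes first in memory.
Reassemble most-significant byte first: 2D 5E 85 E0 → 0x2D5E85E0.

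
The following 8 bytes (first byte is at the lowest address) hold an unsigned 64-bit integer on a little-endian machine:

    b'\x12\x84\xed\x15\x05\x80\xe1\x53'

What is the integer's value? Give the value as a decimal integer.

Little-endian: lowest address holds the least-significant byte.
Reassemble most-significant byte first: 53 E1 80 05 15 ED 84 12 → 0x53E1800515ED8412.
0x53E1800515ED8412 = 6044252934238995474.

6044252934238995474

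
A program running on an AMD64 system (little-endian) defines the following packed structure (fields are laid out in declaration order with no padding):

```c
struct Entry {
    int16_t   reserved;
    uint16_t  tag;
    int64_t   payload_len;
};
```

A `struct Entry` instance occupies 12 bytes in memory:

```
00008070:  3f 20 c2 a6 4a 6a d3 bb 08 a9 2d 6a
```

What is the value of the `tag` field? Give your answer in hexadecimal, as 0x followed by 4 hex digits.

0xA6C2

`tag` follows `reserved` (2 bytes), so it starts at byte offset 2 and occupies 2 bytes.
Bytes at offsets 2..3: C2 A6.
Little-endian: lowest address holds the least-significant byte.
Reassemble most-significant byte first: A6 C2 → 0xA6C2.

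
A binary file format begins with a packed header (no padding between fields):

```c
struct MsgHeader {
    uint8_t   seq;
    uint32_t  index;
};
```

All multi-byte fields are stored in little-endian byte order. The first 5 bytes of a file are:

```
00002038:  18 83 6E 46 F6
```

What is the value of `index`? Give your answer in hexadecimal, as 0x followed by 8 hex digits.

`index` follows `seq` (1 byte), so it starts at byte offset 1 and occupies 4 bytes.
Bytes at offsets 1..4: 83 6E 46 F6.
Little-endian: lowest address holds the least-significant byte.
Reassemble most-significant byte first: F6 46 6E 83 → 0xF6466E83.

0xF6466E83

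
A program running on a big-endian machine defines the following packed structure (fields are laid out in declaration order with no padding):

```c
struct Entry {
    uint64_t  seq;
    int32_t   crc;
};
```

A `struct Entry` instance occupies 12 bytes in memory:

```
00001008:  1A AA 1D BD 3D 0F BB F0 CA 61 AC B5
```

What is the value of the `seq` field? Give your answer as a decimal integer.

`seq` is the first field, at byte offset 0, occupying 8 bytes.
Bytes at offsets 0..7: 1A AA 1D BD 3D 0F BB F0.
Big-endian stores the most-significant byte at the lowest address.
The bytes are already most-significant first: 0x1AAA1DBD3D0FBBF0.
0x1AAA1DBD3D0FBBF0 = 1921380889637403632.

1921380889637403632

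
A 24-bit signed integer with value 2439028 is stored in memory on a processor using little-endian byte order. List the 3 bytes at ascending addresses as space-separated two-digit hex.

2439028 in hexadecimal, padded to 24 bits, is 0x253774.
Split into bytes (most-significant first): 25 37 74.
Little-endian stores the least-significant byte at the lowest address.
So at ascending addresses the bytes are 74 37 25.

74 37 25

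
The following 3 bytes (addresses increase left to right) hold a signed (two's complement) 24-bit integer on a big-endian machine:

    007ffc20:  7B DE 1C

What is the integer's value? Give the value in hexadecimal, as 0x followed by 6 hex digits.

0x7BDE1C

Big-endian: lowest address holds the most-significant byte.
The bytes are already most-significant first: 0x7BDE1C.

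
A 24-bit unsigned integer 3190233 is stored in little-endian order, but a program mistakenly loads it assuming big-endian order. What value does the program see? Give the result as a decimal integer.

14265648

3190233 in 24-bit hexadecimal is 0x30ADD9.
Stored little-endian, the bytes at ascending addresses are D9 AD 30.
Read back as big-endian, the last byte is least significant, giving 0xD9AD30.
0xD9AD30 = 14265648.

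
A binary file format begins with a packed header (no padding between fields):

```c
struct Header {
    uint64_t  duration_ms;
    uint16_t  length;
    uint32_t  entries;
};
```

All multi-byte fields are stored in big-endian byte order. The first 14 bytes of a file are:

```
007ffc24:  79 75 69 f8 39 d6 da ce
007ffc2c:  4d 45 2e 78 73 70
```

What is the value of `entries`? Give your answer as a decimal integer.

779645808

`entries` follows `duration_ms` (8 B), `length` (2 B), so it starts at offset 8 + 2 = 10 and occupies 4 bytes.
Bytes at offsets 10..13: 2E 78 73 70.
In big-endian order the high byte comes first in memory.
The bytes are already most-significant first: 0x2E787370.
0x2E787370 = 779645808.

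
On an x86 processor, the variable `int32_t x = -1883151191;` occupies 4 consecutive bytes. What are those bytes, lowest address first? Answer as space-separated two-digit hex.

Two's complement of -1883151191 in 32 bits: 1883151191 = 0x703E9B57; invert → 0x8FC164A8; add 1 → 0x8FC164A9.
Split into bytes (most-significant first): 8F C1 64 A9.
In little-endian order the low byte comes first in memory.
So at ascending addresses the bytes are A9 64 C1 8F.

A9 64 C1 8F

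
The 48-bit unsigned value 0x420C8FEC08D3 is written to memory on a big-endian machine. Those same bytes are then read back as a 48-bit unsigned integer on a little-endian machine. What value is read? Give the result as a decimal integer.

Stored big-endian, the bytes at ascending addresses are 42 0C 8F EC 08 D3.
Read back as little-endian, the first byte is least significant, giving 0xD308EC8F0C42.
0xD308EC8F0C42 = 232035281996866.

232035281996866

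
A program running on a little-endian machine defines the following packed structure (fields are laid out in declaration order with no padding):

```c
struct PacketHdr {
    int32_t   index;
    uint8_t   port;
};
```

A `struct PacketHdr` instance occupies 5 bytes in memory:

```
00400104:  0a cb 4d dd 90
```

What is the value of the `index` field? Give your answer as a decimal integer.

`index` is the first field, at byte offset 0, occupying 4 bytes.
Bytes at offsets 0..3: 0A CB 4D DD.
Little-endian stores the least-significant byte at the lowest address.
Reassemble most-significant byte first: DD 4D CB 0A → 0xDD4DCB0A.
Top bit is set, so as a signed 32-bit value this is 0xDD4DCB0A − 2^32 = -582104310.

-582104310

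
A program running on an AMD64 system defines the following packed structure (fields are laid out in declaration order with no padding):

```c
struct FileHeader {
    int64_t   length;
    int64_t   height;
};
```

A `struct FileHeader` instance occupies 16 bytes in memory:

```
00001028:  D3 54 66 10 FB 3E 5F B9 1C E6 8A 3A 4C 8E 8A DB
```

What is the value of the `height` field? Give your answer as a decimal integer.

-2627130974566423012

`height` follows `length` (8 bytes), so it starts at byte offset 8 and occupies 8 bytes.
Bytes at offsets 8..15: 1C E6 8A 3A 4C 8E 8A DB.
Little-endian: lowest address holds the least-significant byte.
Reassemble most-significant byte first: DB 8A 8E 4C 3A 8A E6 1C → 0xDB8A8E4C3A8AE61C.
Top bit is set, so as a signed 64-bit value this is 0xDB8A8E4C3A8AE61C − 2^64 = -2627130974566423012.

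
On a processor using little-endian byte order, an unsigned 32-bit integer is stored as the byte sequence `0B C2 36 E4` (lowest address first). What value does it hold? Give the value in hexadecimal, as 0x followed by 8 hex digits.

0xE436C20B

Little-endian stores the least-significant byte at the lowest address.
Reassemble most-significant byte first: E4 36 C2 0B → 0xE436C20B.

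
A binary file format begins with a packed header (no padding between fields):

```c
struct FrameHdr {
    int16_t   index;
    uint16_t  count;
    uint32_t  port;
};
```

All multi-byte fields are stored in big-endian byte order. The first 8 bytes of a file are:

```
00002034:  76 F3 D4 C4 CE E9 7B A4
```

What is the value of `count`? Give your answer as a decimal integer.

54468

`count` follows `index` (2 bytes), so it starts at byte offset 2 and occupies 2 bytes.
Bytes at offsets 2..3: D4 C4.
Big-endian stores the most-significant byte at the lowest address.
The bytes are already most-significant first: 0xD4C4.
0xD4C4 = 54468.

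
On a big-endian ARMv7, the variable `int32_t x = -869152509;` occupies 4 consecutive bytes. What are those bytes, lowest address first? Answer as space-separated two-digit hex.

Two's complement of -869152509 in 32 bits: 869152509 = 0x33CE36FD; invert → 0xCC31C902; add 1 → 0xCC31C903.
Split into bytes (most-significant first): CC 31 C9 03.
Big-endian stores the most-significant byte at the lowest address.
So the memory order matches the most-significant-first order: CC 31 C9 03.

CC 31 C9 03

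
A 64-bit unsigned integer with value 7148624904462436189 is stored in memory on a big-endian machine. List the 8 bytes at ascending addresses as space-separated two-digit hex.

63 35 04 79 BE FE 87 5D

7148624904462436189 in hexadecimal, padded to 64 bits, is 0x63350479BEFE875D.
Split into bytes (most-significant first): 63 35 04 79 BE FE 87 5D.
Big-endian stores the most-significant byte at the lowest address.
So the memory order matches the most-significant-first order: 63 35 04 79 BE FE 87 5D.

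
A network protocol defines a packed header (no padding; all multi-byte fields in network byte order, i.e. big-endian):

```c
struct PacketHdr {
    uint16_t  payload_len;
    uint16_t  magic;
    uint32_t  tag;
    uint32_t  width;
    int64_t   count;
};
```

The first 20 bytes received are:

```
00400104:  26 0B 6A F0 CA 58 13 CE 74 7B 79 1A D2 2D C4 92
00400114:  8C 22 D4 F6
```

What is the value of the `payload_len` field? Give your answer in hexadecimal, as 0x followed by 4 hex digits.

`payload_len` is the first field, at byte offset 0, occupying 2 bytes.
Bytes at offsets 0..1: 26 0B.
Big-endian: lowest address holds the most-significant byte.
The bytes are already most-significant first: 0x260B.

0x260B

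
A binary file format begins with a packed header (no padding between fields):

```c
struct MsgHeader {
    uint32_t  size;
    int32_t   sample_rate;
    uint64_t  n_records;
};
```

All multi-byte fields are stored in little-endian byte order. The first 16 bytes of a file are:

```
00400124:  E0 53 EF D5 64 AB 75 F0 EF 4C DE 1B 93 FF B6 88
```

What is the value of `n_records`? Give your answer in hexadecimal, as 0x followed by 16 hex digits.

`n_records` follows `size` (4 B), `sample_rate` (4 B), so it starts at offset 4 + 4 = 8 and occupies 8 bytes.
Bytes at offsets 8..15: EF 4C DE 1B 93 FF B6 88.
Little-endian: lowest address holds the least-significant byte.
Reassemble most-significant byte first: 88 B6 FF 93 1B DE 4C EF → 0x88B6FF931BDE4CEF.

0x88B6FF931BDE4CEF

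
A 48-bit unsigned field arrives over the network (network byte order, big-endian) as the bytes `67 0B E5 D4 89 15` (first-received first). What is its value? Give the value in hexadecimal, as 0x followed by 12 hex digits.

In big-endian order the high byte comes first in memory.
The bytes are already most-significant first: 0x670BE5D48915.

0x670BE5D48915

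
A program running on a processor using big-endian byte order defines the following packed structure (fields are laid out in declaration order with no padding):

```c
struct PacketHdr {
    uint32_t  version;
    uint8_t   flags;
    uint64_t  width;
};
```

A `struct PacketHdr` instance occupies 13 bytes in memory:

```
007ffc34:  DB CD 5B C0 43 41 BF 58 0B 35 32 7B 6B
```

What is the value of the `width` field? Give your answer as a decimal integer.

4737602138177436523

`width` follows `version` (4 B), `flags` (1 B), so it starts at offset 4 + 1 = 5 and occupies 8 bytes.
Bytes at offsets 5..12: 41 BF 58 0B 35 32 7B 6B.
Big-endian stores the most-significant byte at the lowest address.
The bytes are already most-significant first: 0x41BF580B35327B6B.
0x41BF580B35327B6B = 4737602138177436523.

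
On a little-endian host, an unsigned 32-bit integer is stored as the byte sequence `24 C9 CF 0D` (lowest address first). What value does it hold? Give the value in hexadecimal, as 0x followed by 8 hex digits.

In little-endian order the low byte comes first in memory.
Reassemble most-significant byte first: 0D CF C9 24 → 0x0DCFC924.

0x0DCFC924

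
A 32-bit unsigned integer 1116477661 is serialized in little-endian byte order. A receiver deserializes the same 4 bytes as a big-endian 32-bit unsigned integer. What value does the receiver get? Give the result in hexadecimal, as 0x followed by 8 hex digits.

1116477661 in 32-bit hexadecimal is 0x428C18DD.
Stored little-endian, the bytes at ascending addresses are DD 18 8C 42.
Read back as big-endian, the last byte is least significant, giving 0xDD188C42.

0xDD188C42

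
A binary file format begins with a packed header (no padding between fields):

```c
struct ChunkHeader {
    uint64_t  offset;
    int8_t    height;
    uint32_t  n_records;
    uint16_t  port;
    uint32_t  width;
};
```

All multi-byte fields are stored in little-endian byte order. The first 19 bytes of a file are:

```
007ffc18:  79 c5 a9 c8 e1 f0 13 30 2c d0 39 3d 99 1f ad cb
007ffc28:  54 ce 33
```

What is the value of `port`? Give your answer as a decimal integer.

44319

`port` follows `offset` (8 B), `height` (1 B), `n_records` (4 B), so it starts at offset 8 + 1 + 4 = 13 and occupies 2 bytes.
Bytes at offsets 13..14: 1F AD.
In little-endian order the low byte comes first in memory.
Reassemble most-significant byte first: AD 1F → 0xAD1F.
0xAD1F = 44319.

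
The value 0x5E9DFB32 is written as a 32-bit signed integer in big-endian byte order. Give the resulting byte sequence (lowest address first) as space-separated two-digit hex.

Split into bytes (most-significant first): 5E 9D FB 32.
In big-endian order the high byte comes first in memory.
So the memory order matches the most-significant-first order: 5E 9D FB 32.

5E 9D FB 32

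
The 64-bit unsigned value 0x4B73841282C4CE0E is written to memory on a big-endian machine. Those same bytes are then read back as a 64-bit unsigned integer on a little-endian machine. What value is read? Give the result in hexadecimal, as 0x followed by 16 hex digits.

Stored big-endian, the bytes at ascending addresses are 4B 73 84 12 82 C4 CE 0E.
Read back as little-endian, the first byte is least significant, giving 0x0ECEC4821284734B.

0x0ECEC4821284734B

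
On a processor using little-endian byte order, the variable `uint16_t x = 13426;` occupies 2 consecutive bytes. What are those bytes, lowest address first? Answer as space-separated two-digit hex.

72 34

13426 in hexadecimal, padded to 16 bits, is 0x3472.
Split into bytes (most-significant first): 34 72.
Little-endian: lowest address holds the least-significant byte.
So at ascending addresses the bytes are 72 34.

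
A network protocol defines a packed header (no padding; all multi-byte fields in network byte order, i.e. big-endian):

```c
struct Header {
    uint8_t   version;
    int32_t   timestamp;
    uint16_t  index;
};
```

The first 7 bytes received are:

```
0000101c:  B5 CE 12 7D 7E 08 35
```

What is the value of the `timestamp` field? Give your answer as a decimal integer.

`timestamp` follows `version` (1 byte), so it starts at byte offset 1 and occupies 4 bytes.
Bytes at offsets 1..4: CE 12 7D 7E.
Big-endian: lowest address holds the most-significant byte.
The bytes are already most-significant first: 0xCE127D7E.
Top bit is set, so as a signed 32-bit value this is 0xCE127D7E − 2^32 = -837649026.

-837649026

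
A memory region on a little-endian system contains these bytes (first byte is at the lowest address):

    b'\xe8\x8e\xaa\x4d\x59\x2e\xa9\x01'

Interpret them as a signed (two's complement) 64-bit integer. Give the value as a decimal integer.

Little-endian: lowest address holds the least-significant byte.
Reassemble most-significant byte first: 01 A9 2E 59 4D AA 8E E8 → 0x01A92E594DAA8EE8.
0x01A92E594DAA8EE8 = 119677826192019176.

119677826192019176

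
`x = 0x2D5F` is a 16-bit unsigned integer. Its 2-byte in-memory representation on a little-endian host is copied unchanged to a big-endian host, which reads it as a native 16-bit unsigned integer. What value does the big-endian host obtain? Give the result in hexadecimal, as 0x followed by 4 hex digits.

0x5F2D

Stored little-endian, the bytes at ascending addresses are 5F 2D.
Read back as big-endian, the last byte is least significant, giving 0x5F2D.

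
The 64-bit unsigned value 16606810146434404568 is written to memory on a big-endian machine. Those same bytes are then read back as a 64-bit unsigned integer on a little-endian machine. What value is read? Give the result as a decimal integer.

15587120414596102118

16606810146434404568 in 64-bit hexadecimal is 0xE6773DD76E9350D8.
Stored big-endian, the bytes at ascending addresses are E6 77 3D D7 6E 93 50 D8.
Read back as little-endian, the first byte is least significant, giving 0xD850936ED73D77E6.
0xD850936ED73D77E6 = 15587120414596102118.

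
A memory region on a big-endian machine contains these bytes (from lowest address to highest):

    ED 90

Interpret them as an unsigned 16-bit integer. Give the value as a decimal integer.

60816

Big-endian: lowest address holds the most-significant byte.
The bytes are already most-significant first: 0xED90.
0xED90 = 60816.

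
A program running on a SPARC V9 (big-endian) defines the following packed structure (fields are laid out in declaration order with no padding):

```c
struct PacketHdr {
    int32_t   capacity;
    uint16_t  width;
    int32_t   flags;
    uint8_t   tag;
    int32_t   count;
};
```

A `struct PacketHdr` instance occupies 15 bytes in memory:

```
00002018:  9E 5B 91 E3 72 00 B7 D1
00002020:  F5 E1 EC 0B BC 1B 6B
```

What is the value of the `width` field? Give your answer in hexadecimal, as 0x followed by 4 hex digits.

0x7200

`width` follows `capacity` (4 bytes), so it starts at byte offset 4 and occupies 2 bytes.
Bytes at offsets 4..5: 72 00.
In big-endian order the high byte comes first in memory.
The bytes are already most-significant first: 0x7200.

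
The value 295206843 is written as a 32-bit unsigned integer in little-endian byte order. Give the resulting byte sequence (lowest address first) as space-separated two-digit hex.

295206843 in hexadecimal, padded to 32 bits, is 0x11987FBB.
Split into bytes (most-significant first): 11 98 7F BB.
Little-endian stores the least-significant byte at the lowest address.
So at ascending addresses the bytes are BB 7F 98 11.

BB 7F 98 11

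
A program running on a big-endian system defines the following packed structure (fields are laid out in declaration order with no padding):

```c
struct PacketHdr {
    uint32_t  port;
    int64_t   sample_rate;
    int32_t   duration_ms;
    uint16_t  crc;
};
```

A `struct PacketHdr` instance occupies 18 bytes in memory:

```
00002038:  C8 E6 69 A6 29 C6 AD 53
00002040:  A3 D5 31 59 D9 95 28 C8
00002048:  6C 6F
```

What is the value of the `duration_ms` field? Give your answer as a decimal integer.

`duration_ms` follows `port` (4 B), `sample_rate` (8 B), so it starts at offset 4 + 8 = 12 and occupies 4 bytes.
Bytes at offsets 12..15: D9 95 28 C8.
In big-endian order the high byte comes first in memory.
The bytes are already most-significant first: 0xD99528C8.
Top bit is set, so as a signed 32-bit value this is 0xD99528C8 − 2^32 = -644536120.

-644536120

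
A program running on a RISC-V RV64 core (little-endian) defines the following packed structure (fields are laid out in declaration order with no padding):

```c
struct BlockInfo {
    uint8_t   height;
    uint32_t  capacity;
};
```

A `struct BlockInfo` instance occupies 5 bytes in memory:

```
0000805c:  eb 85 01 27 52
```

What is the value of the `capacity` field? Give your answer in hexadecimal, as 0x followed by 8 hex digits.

`capacity` follows `height` (1 byte), so it starts at byte offset 1 and occupies 4 bytes.
Bytes at offsets 1..4: 85 01 27 52.
Little-endian stores the least-significant byte at the lowest address.
Reassemble most-significant byte first: 52 27 01 85 → 0x52270185.

0x52270185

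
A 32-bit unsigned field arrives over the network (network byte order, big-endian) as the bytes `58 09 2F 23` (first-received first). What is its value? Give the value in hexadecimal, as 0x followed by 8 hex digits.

0x58092F23

Big-endian: lowest address holds the most-significant byte.
The bytes are already most-significant first: 0x58092F23.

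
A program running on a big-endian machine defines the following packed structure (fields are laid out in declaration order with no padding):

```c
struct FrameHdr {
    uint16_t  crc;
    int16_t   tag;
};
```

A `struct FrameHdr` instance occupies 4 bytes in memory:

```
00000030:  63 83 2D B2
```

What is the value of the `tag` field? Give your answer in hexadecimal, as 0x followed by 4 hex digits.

`tag` follows `crc` (2 bytes), so it starts at byte offset 2 and occupies 2 bytes.
Bytes at offsets 2..3: 2D B2.
In big-endian order the high byte comes first in memory.
The bytes are already most-significant first: 0x2DB2.

0x2DB2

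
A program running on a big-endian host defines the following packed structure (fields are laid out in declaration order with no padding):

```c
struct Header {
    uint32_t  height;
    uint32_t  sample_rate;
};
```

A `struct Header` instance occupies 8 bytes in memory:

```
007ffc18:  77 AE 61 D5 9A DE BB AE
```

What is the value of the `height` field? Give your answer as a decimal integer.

2007917013

`height` is the first field, at byte offset 0, occupying 4 bytes.
Bytes at offsets 0..3: 77 AE 61 D5.
Big-endian: lowest address holds the most-significant byte.
The bytes are already most-significant first: 0x77AE61D5.
0x77AE61D5 = 2007917013.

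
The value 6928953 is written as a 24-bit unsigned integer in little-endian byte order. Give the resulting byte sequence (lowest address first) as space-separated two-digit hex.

39 BA 69

6928953 in hexadecimal, padded to 24 bits, is 0x69BA39.
Split into bytes (most-significant first): 69 BA 39.
Little-endian: lowest address holds the least-significant byte.
So at ascending addresses the bytes are 39 BA 69.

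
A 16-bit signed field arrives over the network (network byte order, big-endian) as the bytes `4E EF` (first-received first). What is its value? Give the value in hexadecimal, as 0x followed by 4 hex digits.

0x4EEF

In big-endian order the high byte comes first in memory.
The bytes are already most-significant first: 0x4EEF.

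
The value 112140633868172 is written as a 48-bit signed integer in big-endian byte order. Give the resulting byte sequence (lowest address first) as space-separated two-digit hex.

112140633868172 in hexadecimal, padded to 48 bits, is 0x65FDC6A5878C.
Split into bytes (most-significant first): 65 FD C6 A5 87 8C.
In big-endian order the high byte comes first in memory.
So the memory order matches the most-significant-first order: 65 FD C6 A5 87 8C.

65 FD C6 A5 87 8C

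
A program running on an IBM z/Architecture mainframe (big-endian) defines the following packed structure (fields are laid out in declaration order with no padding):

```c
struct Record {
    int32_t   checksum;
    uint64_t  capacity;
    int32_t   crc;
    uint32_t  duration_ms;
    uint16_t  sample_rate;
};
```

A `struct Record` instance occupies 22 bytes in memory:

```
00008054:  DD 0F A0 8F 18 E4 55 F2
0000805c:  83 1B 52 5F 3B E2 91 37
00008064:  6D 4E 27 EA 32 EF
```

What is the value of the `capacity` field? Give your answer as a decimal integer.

1793653051670352479

`capacity` follows `checksum` (4 bytes), so it starts at byte offset 4 and occupies 8 bytes.
Bytes at offsets 4..11: 18 E4 55 F2 83 1B 52 5F.
Big-endian stores the most-significant byte at the lowest address.
The bytes are already most-significant first: 0x18E455F2831B525F.
0x18E455F2831B525F = 1793653051670352479.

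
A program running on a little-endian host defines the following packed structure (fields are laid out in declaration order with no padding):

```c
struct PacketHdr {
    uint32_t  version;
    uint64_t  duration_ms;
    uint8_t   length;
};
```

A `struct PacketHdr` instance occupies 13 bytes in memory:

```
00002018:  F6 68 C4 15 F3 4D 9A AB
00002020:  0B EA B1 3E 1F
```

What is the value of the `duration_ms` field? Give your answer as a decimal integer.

4517649237073874419

`duration_ms` follows `version` (4 bytes), so it starts at byte offset 4 and occupies 8 bytes.
Bytes at offsets 4..11: F3 4D 9A AB 0B EA B1 3E.
In little-endian order the low byte comes first in memory.
Reassemble most-significant byte first: 3E B1 EA 0B AB 9A 4D F3 → 0x3EB1EA0BAB9A4DF3.
0x3EB1EA0BAB9A4DF3 = 4517649237073874419.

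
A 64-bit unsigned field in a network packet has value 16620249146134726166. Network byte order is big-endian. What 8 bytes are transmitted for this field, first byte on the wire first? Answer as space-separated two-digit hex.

E6 A6 FC 8A 61 D9 86 16

16620249146134726166 in hexadecimal, padded to 64 bits, is 0xE6A6FC8A61D98616.
Split into bytes (most-significant first): E6 A6 FC 8A 61 D9 86 16.
Big-endian: lowest address holds the most-significant byte.
So the memory order matches the most-significant-first order: E6 A6 FC 8A 61 D9 86 16.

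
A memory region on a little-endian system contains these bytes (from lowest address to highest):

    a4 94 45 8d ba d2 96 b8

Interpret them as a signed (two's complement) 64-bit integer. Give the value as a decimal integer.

Little-endian stores the least-significant byte at the lowest address.
Reassemble most-significant byte first: B8 96 D2 BA 8D 45 94 A4 → 0xB896D2BA8D4594A4.
Top bit is set, so as a signed 64-bit value this is 0xB896D2BA8D4594A4 − 2^64 = -5145693825548315484.

-5145693825548315484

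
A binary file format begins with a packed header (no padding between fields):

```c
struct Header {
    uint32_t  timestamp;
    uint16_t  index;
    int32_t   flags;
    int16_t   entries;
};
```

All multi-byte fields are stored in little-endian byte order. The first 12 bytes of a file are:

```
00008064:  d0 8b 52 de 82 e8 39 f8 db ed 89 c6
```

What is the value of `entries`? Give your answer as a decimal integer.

-14711

`entries` follows `timestamp` (4 B), `index` (2 B), `flags` (4 B), so it starts at offset 4 + 2 + 4 = 10 and occupies 2 bytes.
Bytes at offsets 10..11: 89 C6.
Little-endian: lowest address holds the least-significant byte.
Reassemble most-significant byte first: C6 89 → 0xC689.
Top bit is set, so as a signed 16-bit value this is 0xC689 − 2^16 = -14711.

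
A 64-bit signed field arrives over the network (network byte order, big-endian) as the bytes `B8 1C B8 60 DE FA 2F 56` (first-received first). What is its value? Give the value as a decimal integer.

-5180062745185603754

Big-endian stores the most-significant byte at the lowest address.
The bytes are already most-significant first: 0xB81CB860DEFA2F56.
Top bit is set, so as a signed 64-bit value this is 0xB81CB860DEFA2F56 − 2^64 = -5180062745185603754.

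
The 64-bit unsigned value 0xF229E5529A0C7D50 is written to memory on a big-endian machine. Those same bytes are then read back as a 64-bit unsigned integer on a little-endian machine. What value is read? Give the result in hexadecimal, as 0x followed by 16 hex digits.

0x507D0C9A52E529F2

Stored big-endian, the bytes at ascending addresses are F2 29 E5 52 9A 0C 7D 50.
Read back as little-endian, the first byte is least significant, giving 0x507D0C9A52E529F2.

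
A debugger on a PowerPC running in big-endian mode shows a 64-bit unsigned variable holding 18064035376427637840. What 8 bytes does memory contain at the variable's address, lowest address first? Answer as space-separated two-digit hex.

18064035376427637840 in hexadecimal, padded to 64 bits, is 0xFAB05877AE0F1C50.
Split into bytes (most-significant first): FA B0 58 77 AE 0F 1C 50.
Big-endian: lowest address holds the most-significant byte.
So the memory order matches the most-significant-first order: FA B0 58 77 AE 0F 1C 50.

FA B0 58 77 AE 0F 1C 50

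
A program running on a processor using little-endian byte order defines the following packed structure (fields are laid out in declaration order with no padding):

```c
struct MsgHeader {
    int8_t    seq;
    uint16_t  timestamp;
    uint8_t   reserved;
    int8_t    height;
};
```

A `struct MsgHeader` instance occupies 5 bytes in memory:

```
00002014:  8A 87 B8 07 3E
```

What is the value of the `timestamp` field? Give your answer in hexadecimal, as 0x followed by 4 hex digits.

`timestamp` follows `seq` (1 byte), so it starts at byte offset 1 and occupies 2 bytes.
Bytes at offsets 1..2: 87 B8.
In little-endian order the low byte comes first in memory.
Reassemble most-significant byte first: B8 87 → 0xB887.

0xB887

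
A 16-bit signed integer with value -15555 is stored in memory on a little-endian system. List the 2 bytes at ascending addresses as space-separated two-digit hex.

Two's complement of -15555 in 16 bits: 15555 = 0x3CC3; invert → 0xC33C; add 1 → 0xC33D.
Split into bytes (most-significant first): C3 3D.
Little-endian: lowest address holds the least-significant byte.
So at ascending addresses the bytes are 3D C3.

3D C3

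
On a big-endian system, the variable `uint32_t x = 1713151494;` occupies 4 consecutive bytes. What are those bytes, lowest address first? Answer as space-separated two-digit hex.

66 1C 9E 06

1713151494 in hexadecimal, padded to 32 bits, is 0x661C9E06.
Split into bytes (most-significant first): 66 1C 9E 06.
Big-endian stores the most-significant byte at the lowest address.
So the memory order matches the most-significant-first order: 66 1C 9E 06.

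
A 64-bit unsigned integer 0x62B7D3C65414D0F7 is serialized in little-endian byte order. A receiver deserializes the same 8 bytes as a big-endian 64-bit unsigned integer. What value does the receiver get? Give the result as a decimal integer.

Stored little-endian, the bytes at ascending addresses are F7 D0 14 54 C6 D3 B7 62.
Read back as big-endian, the last byte is least significant, giving 0xF7D01454C6D3B762.
0xF7D01454C6D3B762 = 17856794876869588834.

17856794876869588834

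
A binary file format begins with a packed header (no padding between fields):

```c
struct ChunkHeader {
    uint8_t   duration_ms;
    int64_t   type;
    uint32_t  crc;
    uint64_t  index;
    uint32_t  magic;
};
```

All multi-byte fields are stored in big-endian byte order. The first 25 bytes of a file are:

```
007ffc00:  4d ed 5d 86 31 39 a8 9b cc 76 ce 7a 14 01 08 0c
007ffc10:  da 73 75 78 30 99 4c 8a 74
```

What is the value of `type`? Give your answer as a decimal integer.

-1342769567907669044

`type` follows `duration_ms` (1 byte), so it starts at byte offset 1 and occupies 8 bytes.
Bytes at offsets 1..8: ED 5D 86 31 39 A8 9B CC.
Big-endian stores the most-significant byte at the lowest address.
The bytes are already most-significant first: 0xED5D863139A89BCC.
Top bit is set, so as a signed 64-bit value this is 0xED5D863139A89BCC − 2^64 = -1342769567907669044.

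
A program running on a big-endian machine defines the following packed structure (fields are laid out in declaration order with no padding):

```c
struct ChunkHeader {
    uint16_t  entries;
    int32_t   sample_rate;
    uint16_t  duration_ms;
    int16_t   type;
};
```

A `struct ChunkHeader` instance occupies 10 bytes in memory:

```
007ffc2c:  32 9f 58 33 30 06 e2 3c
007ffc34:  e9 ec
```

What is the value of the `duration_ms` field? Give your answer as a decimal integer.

57916

`duration_ms` follows `entries` (2 B), `sample_rate` (4 B), so it starts at offset 2 + 4 = 6 and occupies 2 bytes.
Bytes at offsets 6..7: E2 3C.
Big-endian: lowest address holds the most-significant byte.
The bytes are already most-significant first: 0xE23C.
0xE23C = 57916.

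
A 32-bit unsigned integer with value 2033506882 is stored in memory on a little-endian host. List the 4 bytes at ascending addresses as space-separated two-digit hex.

2033506882 in hexadecimal, padded to 32 bits, is 0x7934DA42.
Split into bytes (most-significant first): 79 34 DA 42.
Little-endian stores the least-significant byte at the lowest address.
So at ascending addresses the bytes are 42 DA 34 79.

42 DA 34 79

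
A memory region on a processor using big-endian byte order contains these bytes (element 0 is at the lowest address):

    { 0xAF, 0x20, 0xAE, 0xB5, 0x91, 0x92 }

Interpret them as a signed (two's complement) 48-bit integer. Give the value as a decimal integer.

-88920071761518

In big-endian order the high byte comes first in memory.
The bytes are already most-significant first: 0xAF20AEB59192.
Top bit is set, so as a signed 48-bit value this is 0xAF20AEB59192 − 2^48 = -88920071761518.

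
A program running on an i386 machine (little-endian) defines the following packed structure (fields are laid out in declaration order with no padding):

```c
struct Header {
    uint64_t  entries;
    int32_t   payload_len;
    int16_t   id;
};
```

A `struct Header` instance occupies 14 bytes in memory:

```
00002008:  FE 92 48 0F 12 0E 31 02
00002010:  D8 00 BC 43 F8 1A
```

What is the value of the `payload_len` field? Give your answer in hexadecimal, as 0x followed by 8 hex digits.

`payload_len` follows `entries` (8 bytes), so it starts at byte offset 8 and occupies 4 bytes.
Bytes at offsets 8..11: D8 00 BC 43.
Little-endian stores the least-significant byte at the lowest address.
Reassemble most-significant byte first: 43 BC 00 D8 → 0x43BC00D8.

0x43BC00D8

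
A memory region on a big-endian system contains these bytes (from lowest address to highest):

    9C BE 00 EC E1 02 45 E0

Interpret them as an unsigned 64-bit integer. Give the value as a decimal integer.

11294465932879087072

Big-endian stores the most-significant byte at the lowest address.
The bytes are already most-significant first: 0x9CBE00ECE10245E0.
0x9CBE00ECE10245E0 = 11294465932879087072.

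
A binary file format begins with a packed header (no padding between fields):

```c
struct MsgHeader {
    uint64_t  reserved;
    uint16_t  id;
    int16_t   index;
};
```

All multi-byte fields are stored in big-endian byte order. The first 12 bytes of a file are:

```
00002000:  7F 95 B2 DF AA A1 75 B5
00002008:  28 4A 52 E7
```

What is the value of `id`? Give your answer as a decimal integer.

10314

`id` follows `reserved` (8 bytes), so it starts at byte offset 8 and occupies 2 bytes.
Bytes at offsets 8..9: 28 4A.
Big-endian: lowest address holds the most-significant byte.
The bytes are already most-significant first: 0x284A.
0x284A = 10314.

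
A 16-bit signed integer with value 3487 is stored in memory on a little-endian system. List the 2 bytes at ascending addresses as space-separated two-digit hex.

9F 0D

3487 in hexadecimal, padded to 16 bits, is 0x0D9F.
Split into bytes (most-significant first): 0D 9F.
Little-endian stores the least-significant byte at the lowest address.
So at ascending addresses the bytes are 9F 0D.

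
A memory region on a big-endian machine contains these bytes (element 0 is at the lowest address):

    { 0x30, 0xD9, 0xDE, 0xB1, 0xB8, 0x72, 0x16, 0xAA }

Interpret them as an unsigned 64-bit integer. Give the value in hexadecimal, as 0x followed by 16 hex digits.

0x30D9DEB1B87216AA

Big-endian: lowest address holds the most-significant byte.
The bytes are already most-significant first: 0x30D9DEB1B87216AA.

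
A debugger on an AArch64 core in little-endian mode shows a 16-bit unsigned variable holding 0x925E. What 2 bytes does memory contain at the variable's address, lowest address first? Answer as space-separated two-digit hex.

5E 92

Split into bytes (most-significant first): 92 5E.
Little-endian stores the least-significant byte at the lowest address.
So at ascending addresses the bytes are 5E 92.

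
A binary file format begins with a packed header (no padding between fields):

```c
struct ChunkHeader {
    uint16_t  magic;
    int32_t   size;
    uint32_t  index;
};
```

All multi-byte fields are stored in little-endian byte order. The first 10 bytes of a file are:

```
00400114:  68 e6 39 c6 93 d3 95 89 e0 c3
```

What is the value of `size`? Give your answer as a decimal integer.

-745290183

`size` follows `magic` (2 bytes), so it starts at byte offset 2 and occupies 4 bytes.
Bytes at offsets 2..5: 39 C6 93 D3.
Little-endian stores the least-significant byte at the lowest address.
Reassemble most-significant byte first: D3 93 C6 39 → 0xD393C639.
Top bit is set, so as a signed 32-bit value this is 0xD393C639 − 2^32 = -745290183.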